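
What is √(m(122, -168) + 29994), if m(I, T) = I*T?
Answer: √9498 ≈ 97.458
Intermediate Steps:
√(m(122, -168) + 29994) = √(122*(-168) + 29994) = √(-20496 + 29994) = √9498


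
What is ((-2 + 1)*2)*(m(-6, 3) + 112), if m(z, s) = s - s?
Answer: -224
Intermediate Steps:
m(z, s) = 0
((-2 + 1)*2)*(m(-6, 3) + 112) = ((-2 + 1)*2)*(0 + 112) = -1*2*112 = -2*112 = -224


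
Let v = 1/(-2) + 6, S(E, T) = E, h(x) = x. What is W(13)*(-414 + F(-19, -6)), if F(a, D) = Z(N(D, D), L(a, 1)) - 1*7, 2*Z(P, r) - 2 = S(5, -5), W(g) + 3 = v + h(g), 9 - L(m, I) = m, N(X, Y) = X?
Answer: -25885/4 ≈ -6471.3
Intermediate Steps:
L(m, I) = 9 - m
v = 11/2 (v = -1/2 + 6 = 11/2 ≈ 5.5000)
W(g) = 5/2 + g (W(g) = -3 + (11/2 + g) = 5/2 + g)
Z(P, r) = 7/2 (Z(P, r) = 1 + (1/2)*5 = 1 + 5/2 = 7/2)
F(a, D) = -7/2 (F(a, D) = 7/2 - 1*7 = 7/2 - 7 = -7/2)
W(13)*(-414 + F(-19, -6)) = (5/2 + 13)*(-414 - 7/2) = (31/2)*(-835/2) = -25885/4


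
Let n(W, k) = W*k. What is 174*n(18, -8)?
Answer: -25056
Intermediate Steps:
174*n(18, -8) = 174*(18*(-8)) = 174*(-144) = -25056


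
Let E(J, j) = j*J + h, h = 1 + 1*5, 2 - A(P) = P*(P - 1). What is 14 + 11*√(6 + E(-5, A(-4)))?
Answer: 14 + 11*√102 ≈ 125.09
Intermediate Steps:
A(P) = 2 - P*(-1 + P) (A(P) = 2 - P*(P - 1) = 2 - P*(-1 + P))
h = 6 (h = 1 + 5 = 6)
E(J, j) = 6 + J*j (E(J, j) = j*J + 6 = J*j + 6 = 6 + J*j)
14 + 11*√(6 + E(-5, A(-4))) = 14 + 11*√(6 + (6 - 5*(2 - 4 - 1*(-4)²))) = 14 + 11*√(6 + (6 - 5*(2 - 4 - 1*16))) = 14 + 11*√(6 + (6 - 5*(2 - 4 - 16))) = 14 + 11*√(6 + (6 - 5*(-18))) = 14 + 11*√(6 + (6 + 90)) = 14 + 11*√(6 + 96) = 14 + 11*√102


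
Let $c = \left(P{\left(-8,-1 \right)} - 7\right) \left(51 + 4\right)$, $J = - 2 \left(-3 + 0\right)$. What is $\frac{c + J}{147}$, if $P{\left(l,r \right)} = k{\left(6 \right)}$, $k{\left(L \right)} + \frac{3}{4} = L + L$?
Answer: $\frac{137}{84} \approx 1.631$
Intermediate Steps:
$k{\left(L \right)} = - \frac{3}{4} + 2 L$ ($k{\left(L \right)} = - \frac{3}{4} + \left(L + L\right) = - \frac{3}{4} + 2 L$)
$P{\left(l,r \right)} = \frac{45}{4}$ ($P{\left(l,r \right)} = - \frac{3}{4} + 2 \cdot 6 = - \frac{3}{4} + 12 = \frac{45}{4}$)
$J = 6$ ($J = \left(-2\right) \left(-3\right) = 6$)
$c = \frac{935}{4}$ ($c = \left(\frac{45}{4} - 7\right) \left(51 + 4\right) = \frac{17}{4} \cdot 55 = \frac{935}{4} \approx 233.75$)
$\frac{c + J}{147} = \frac{\frac{935}{4} + 6}{147} = \frac{1}{147} \cdot \frac{959}{4} = \frac{137}{84}$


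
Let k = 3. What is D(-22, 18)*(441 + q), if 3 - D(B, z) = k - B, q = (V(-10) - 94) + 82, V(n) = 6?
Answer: -9570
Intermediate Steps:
q = -6 (q = (6 - 94) + 82 = -88 + 82 = -6)
D(B, z) = B (D(B, z) = 3 - (3 - B) = 3 + (-3 + B) = B)
D(-22, 18)*(441 + q) = -22*(441 - 6) = -22*435 = -9570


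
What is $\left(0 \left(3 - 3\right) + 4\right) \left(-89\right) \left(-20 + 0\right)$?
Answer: $7120$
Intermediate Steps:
$\left(0 \left(3 - 3\right) + 4\right) \left(-89\right) \left(-20 + 0\right) = \left(0 \left(3 - 3\right) + 4\right) \left(-89\right) \left(-20\right) = \left(0 \cdot 0 + 4\right) \left(-89\right) \left(-20\right) = \left(0 + 4\right) \left(-89\right) \left(-20\right) = 4 \left(-89\right) \left(-20\right) = \left(-356\right) \left(-20\right) = 7120$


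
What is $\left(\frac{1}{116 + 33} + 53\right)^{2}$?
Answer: $\frac{62378404}{22201} \approx 2809.7$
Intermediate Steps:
$\left(\frac{1}{116 + 33} + 53\right)^{2} = \left(\frac{1}{149} + 53\right)^{2} = \left(\frac{7898}{149}\right)^{2} = \frac{62378404}{22201}$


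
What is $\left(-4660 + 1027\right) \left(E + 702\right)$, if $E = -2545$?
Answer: $6695619$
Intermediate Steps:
$\left(-4660 + 1027\right) \left(E + 702\right) = \left(-4660 + 1027\right) \left(-2545 + 702\right) = \left(-3633\right) \left(-1843\right) = 6695619$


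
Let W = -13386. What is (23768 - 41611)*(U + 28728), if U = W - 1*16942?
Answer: 28548800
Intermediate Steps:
U = -30328 (U = -13386 - 1*16942 = -13386 - 16942 = -30328)
(23768 - 41611)*(U + 28728) = (23768 - 41611)*(-30328 + 28728) = -17843*(-1600) = 28548800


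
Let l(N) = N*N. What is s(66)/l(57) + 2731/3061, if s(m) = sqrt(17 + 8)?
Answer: 8888324/9945189 ≈ 0.89373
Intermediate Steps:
s(m) = 5 (s(m) = sqrt(25) = 5)
l(N) = N**2
s(66)/l(57) + 2731/3061 = 5/(57**2) + 2731/3061 = 5/3249 + 2731*(1/3061) = 5*(1/3249) + 2731/3061 = 5/3249 + 2731/3061 = 8888324/9945189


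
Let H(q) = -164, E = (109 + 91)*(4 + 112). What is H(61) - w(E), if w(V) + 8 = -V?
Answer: 23044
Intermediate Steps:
E = 23200 (E = 200*116 = 23200)
w(V) = -8 - V
H(61) - w(E) = -164 - (-8 - 1*23200) = -164 - (-8 - 23200) = -164 - 1*(-23208) = -164 + 23208 = 23044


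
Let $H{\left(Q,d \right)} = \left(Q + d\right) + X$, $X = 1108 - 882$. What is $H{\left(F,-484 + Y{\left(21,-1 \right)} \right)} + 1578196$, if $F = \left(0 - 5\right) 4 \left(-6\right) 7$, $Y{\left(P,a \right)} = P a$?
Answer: $1578757$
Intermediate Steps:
$F = 840$ ($F = \left(-5\right) 4 \left(-6\right) 7 = \left(-20\right) \left(-6\right) 7 = 120 \cdot 7 = 840$)
$X = 226$
$H{\left(Q,d \right)} = 226 + Q + d$ ($H{\left(Q,d \right)} = \left(Q + d\right) + 226 = 226 + Q + d$)
$H{\left(F,-484 + Y{\left(21,-1 \right)} \right)} + 1578196 = \left(226 + 840 + \left(-484 + 21 \left(-1\right)\right)\right) + 1578196 = \left(226 + 840 - 505\right) + 1578196 = 561 + 1578196 = 1578757$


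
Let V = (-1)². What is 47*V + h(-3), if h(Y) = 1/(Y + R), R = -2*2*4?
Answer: 892/19 ≈ 46.947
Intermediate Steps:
R = -16 (R = -4*4 = -16)
h(Y) = 1/(-16 + Y) (h(Y) = 1/(Y - 16) = 1/(-16 + Y))
V = 1
47*V + h(-3) = 47*1 + 1/(-16 - 3) = 47 + 1/(-19) = 47 - 1/19 = 892/19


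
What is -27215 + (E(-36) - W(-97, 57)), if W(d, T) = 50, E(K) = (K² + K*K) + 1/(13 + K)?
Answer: -567480/23 ≈ -24673.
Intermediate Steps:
E(K) = 1/(13 + K) + 2*K² (E(K) = (K² + K²) + 1/(13 + K) = 2*K² + 1/(13 + K) = 1/(13 + K) + 2*K²)
-27215 + (E(-36) - W(-97, 57)) = -27215 + ((1 + 2*(-36)³ + 26*(-36)²)/(13 - 36) - 1*50) = -27215 + ((1 + 2*(-46656) + 26*1296)/(-23) - 50) = -27215 + (-(1 - 93312 + 33696)/23 - 50) = -27215 + (-1/23*(-59615) - 50) = -27215 + (59615/23 - 50) = -27215 + 58465/23 = -567480/23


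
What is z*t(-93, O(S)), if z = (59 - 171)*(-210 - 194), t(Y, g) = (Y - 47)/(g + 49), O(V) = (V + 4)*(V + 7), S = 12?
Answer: -6334720/353 ≈ -17945.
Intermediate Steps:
O(V) = (4 + V)*(7 + V)
t(Y, g) = (-47 + Y)/(49 + g)
z = 45248 (z = -112*(-404) = 45248)
z*t(-93, O(S)) = 45248*((-47 - 93)/(49 + (28 + 12**2 + 11*12))) = 45248*(-140/(49 + (28 + 144 + 132))) = 45248*(-140/(49 + 304)) = 45248*(-140/353) = -6334720/353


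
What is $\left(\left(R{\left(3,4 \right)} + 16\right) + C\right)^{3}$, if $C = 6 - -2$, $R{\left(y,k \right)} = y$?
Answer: $19683$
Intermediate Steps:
$C = 8$ ($C = 6 + 2 = 8$)
$\left(\left(R{\left(3,4 \right)} + 16\right) + C\right)^{3} = \left(\left(3 + 16\right) + 8\right)^{3} = \left(19 + 8\right)^{3} = 27^{3} = 19683$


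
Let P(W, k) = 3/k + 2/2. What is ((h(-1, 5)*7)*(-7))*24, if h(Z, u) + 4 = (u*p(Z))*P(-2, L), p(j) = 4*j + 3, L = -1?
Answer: -7056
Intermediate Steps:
p(j) = 3 + 4*j
P(W, k) = 1 + 3/k (P(W, k) = 3/k + 2*(1/2) = 3/k + 1 = 1 + 3/k)
h(Z, u) = -4 - 2*u*(3 + 4*Z) (h(Z, u) = -4 + (u*(3 + 4*Z))*((3 - 1)/(-1)) = -4 + (u*(3 + 4*Z))*(-1*2) = -4 + (u*(3 + 4*Z))*(-2) = -4 - 2*u*(3 + 4*Z))
((h(-1, 5)*7)*(-7))*24 = (((-4 - 2*5*(3 + 4*(-1)))*7)*(-7))*24 = (((-4 - 2*5*(3 - 4))*7)*(-7))*24 = (((-4 - 2*5*(-1))*7)*(-7))*24 = (((-4 + 10)*7)*(-7))*24 = ((6*7)*(-7))*24 = (42*(-7))*24 = -294*24 = -7056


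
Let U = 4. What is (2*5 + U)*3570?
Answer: 49980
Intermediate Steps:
(2*5 + U)*3570 = (2*5 + 4)*3570 = (10 + 4)*3570 = 14*3570 = 49980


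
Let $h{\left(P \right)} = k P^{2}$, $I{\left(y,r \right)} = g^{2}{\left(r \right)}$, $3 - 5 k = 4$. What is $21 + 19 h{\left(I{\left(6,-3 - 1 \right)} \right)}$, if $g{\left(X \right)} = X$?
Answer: $- \frac{4759}{5} \approx -951.8$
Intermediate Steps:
$k = - \frac{1}{5}$ ($k = \frac{3}{5} - \frac{4}{5} = - \frac{1}{5} \approx -0.2$)
$I{\left(y,r \right)} = r^{2}$
$h{\left(P \right)} = - \frac{P^{2}}{5}$
$21 + 19 h{\left(I{\left(6,-3 - 1 \right)} \right)} = 21 + 19 \left(- \frac{\left(\left(-3 - 1\right)^{2}\right)^{2}}{5}\right) = 21 + 19 \left(- \frac{\left(\left(-4\right)^{2}\right)^{2}}{5}\right) = 21 + 19 \left(- \frac{16^{2}}{5}\right) = 21 + 19 \left(\left(- \frac{1}{5}\right) 256\right) = 21 + 19 \left(- \frac{256}{5}\right) = 21 - \frac{4864}{5} = - \frac{4759}{5}$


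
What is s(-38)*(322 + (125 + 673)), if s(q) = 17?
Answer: 19040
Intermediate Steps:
s(-38)*(322 + (125 + 673)) = 17*(322 + (125 + 673)) = 17*(322 + 798) = 17*1120 = 19040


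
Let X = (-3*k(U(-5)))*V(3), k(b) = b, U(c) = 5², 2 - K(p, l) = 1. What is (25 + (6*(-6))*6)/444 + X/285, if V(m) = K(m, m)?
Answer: -5849/8436 ≈ -0.69334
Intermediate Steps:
K(p, l) = 1 (K(p, l) = 2 - 1*1 = 2 - 1 = 1)
U(c) = 25
V(m) = 1
X = -75 (X = -3*25*1 = -75*1 = -75)
(25 + (6*(-6))*6)/444 + X/285 = (25 + (6*(-6))*6)/444 - 75/285 = (25 - 36*6)*(1/444) - 75*1/285 = (25 - 216)*(1/444) - 5/19 = -191*1/444 - 5/19 = -191/444 - 5/19 = -5849/8436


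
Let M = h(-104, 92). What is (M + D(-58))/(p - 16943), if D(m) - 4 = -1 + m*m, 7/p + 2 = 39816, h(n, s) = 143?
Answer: -27949428/134913719 ≈ -0.20717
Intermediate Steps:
p = 7/39814 (p = 7/(-2 + 39816) = 7/39814 ≈ 0.00017582)
M = 143
D(m) = 3 + m² (D(m) = 4 + (-1 + m*m) = 4 + (-1 + m²) = 3 + m²)
(M + D(-58))/(p - 16943) = (143 + (3 + (-58)²))/(7/39814 - 16943) = (143 + (3 + 3364))/(-674568595/39814) = (143 + 3367)*(-39814/674568595) = 3510*(-39814/674568595) = -27949428/134913719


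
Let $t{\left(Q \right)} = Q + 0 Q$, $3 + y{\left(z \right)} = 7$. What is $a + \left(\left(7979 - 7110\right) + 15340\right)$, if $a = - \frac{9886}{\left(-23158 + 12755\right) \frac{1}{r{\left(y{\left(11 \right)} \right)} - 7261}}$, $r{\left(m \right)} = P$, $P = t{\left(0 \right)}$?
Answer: $\frac{96839981}{10403} \approx 9308.8$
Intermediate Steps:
$y{\left(z \right)} = 4$ ($y{\left(z \right)} = -3 + 7 = 4$)
$t{\left(Q \right)} = Q$ ($t{\left(Q \right)} = Q + 0 = Q$)
$P = 0$
$r{\left(m \right)} = 0$
$a = - \frac{71782246}{10403}$ ($a = - \frac{9886}{\left(-23158 + 12755\right) \frac{1}{0 - 7261}} = - \frac{9886}{\left(-10403\right) \frac{1}{-7261}} = - \frac{9886}{\left(-10403\right) \left(- \frac{1}{7261}\right)} = - \frac{9886}{\frac{10403}{7261}} = \left(-9886\right) \frac{7261}{10403} = - \frac{71782246}{10403} \approx -6900.1$)
$a + \left(\left(7979 - 7110\right) + 15340\right) = - \frac{71782246}{10403} + \left(\left(7979 - 7110\right) + 15340\right) = - \frac{71782246}{10403} + \left(869 + 15340\right) = - \frac{71782246}{10403} + 16209 = \frac{96839981}{10403}$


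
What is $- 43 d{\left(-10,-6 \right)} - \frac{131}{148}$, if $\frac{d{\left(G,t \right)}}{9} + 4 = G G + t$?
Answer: $- \frac{5154971}{148} \approx -34831.0$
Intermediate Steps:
$d{\left(G,t \right)} = -36 + 9 t + 9 G^{2}$ ($d{\left(G,t \right)} = -36 + 9 \left(G G + t\right) = -36 + 9 \left(G^{2} + t\right) = -36 + 9 \left(t + G^{2}\right) = -36 + \left(9 t + 9 G^{2}\right) = -36 + 9 t + 9 G^{2}$)
$- 43 d{\left(-10,-6 \right)} - \frac{131}{148} = - 43 \left(-36 + 9 \left(-6\right) + 9 \left(-10\right)^{2}\right) - \frac{131}{148} = - 43 \left(-36 - 54 + 9 \cdot 100\right) - \frac{131}{148} = - 43 \left(-36 - 54 + 900\right) - \frac{131}{148} = \left(-43\right) 810 - \frac{131}{148} = -34830 - \frac{131}{148} = - \frac{5154971}{148}$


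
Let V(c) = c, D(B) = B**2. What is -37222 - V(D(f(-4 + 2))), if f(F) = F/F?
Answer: -37223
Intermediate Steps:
f(F) = 1
-37222 - V(D(f(-4 + 2))) = -37222 - 1*1**2 = -37222 - 1*1 = -37222 - 1 = -37223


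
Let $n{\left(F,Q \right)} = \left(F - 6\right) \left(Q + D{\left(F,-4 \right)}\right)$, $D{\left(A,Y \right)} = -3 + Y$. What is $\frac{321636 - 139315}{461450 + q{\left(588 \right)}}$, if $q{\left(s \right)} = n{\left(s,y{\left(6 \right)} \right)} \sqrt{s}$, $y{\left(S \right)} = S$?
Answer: $\frac{42066012725}{106368466394} + \frac{371387877 \sqrt{3}}{53184233197} \approx 0.40757$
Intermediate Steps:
$n{\left(F,Q \right)} = \left(-7 + Q\right) \left(-6 + F\right)$ ($n{\left(F,Q \right)} = \left(F - 6\right) \left(Q - 7\right) = \left(-6 + F\right) \left(Q - 7\right) = \left(-6 + F\right) \left(-7 + Q\right) = \left(-7 + Q\right) \left(-6 + F\right)$)
$q{\left(s \right)} = \sqrt{s} \left(6 - s\right)$ ($q{\left(s \right)} = \left(42 - 7 s - 36 + s 6\right) \sqrt{s} = \left(42 - 7 s - 36 + 6 s\right) \sqrt{s} = \left(6 - s\right) \sqrt{s} = \sqrt{s} \left(6 - s\right)$)
$\frac{321636 - 139315}{461450 + q{\left(588 \right)}} = \frac{321636 - 139315}{461450 + \sqrt{588} \left(6 - 588\right)} = \frac{182321}{461450 + 14 \sqrt{3} \left(6 - 588\right)} = \frac{182321}{461450 + 14 \sqrt{3} \left(-582\right)} = \frac{182321}{461450 - 8148 \sqrt{3}}$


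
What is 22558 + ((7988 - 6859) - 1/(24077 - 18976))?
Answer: 120827386/5101 ≈ 23687.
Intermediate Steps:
22558 + ((7988 - 6859) - 1/(24077 - 18976)) = 22558 + (1129 - 1/5101) = 22558 + 5759028/5101 = 120827386/5101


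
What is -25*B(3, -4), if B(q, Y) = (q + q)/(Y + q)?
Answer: 150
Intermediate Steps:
B(q, Y) = 2*q/(Y + q) (B(q, Y) = (2*q)/(Y + q) = 2*q/(Y + q))
-25*B(3, -4) = -50*3/(-4 + 3) = -50*3/(-1) = -50*3*(-1) = -25*(-6) = 150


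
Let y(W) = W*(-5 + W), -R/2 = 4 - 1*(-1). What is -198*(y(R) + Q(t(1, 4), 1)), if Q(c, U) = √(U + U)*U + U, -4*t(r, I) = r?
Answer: -29898 - 198*√2 ≈ -30178.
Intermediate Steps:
t(r, I) = -r/4
R = -10 (R = -2*(4 - 1*(-1)) = -2*(4 + 1) = -2*5 = -10)
Q(c, U) = U + √2*U^(3/2) (Q(c, U) = √(2*U)*U + U = (√2*√U)*U + U = √2*U^(3/2) + U = U + √2*U^(3/2))
-198*(y(R) + Q(t(1, 4), 1)) = -198*(-10*(-5 - 10) + (1 + √2*1^(3/2))) = -198*(-10*(-15) + (1 + √2*1)) = -198*(150 + (1 + √2)) = -198*(151 + √2) = -29898 - 198*√2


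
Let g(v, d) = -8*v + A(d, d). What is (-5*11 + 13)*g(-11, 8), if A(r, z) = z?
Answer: -4032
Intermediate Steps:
g(v, d) = d - 8*v (g(v, d) = -8*v + d = d - 8*v)
(-5*11 + 13)*g(-11, 8) = (-5*11 + 13)*(8 - 8*(-11)) = (-55 + 13)*(8 + 88) = -42*96 = -4032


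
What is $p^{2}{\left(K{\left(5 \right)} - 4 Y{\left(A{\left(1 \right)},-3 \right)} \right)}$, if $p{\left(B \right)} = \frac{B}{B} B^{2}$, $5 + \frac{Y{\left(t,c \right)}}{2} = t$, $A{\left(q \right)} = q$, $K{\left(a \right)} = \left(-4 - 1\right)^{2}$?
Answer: $10556001$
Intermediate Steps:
$K{\left(a \right)} = 25$ ($K{\left(a \right)} = \left(-5\right)^{2} = 25$)
$Y{\left(t,c \right)} = -10 + 2 t$
$p{\left(B \right)} = B^{2}$ ($p{\left(B \right)} = 1 B^{2} = B^{2}$)
$p^{2}{\left(K{\left(5 \right)} - 4 Y{\left(A{\left(1 \right)},-3 \right)} \right)} = \left(\left(25 - 4 \left(-10 + 2 \cdot 1\right)\right)^{2}\right)^{2} = \left(\left(25 - 4 \left(-10 + 2\right)\right)^{2}\right)^{2} = \left(\left(25 - -32\right)^{2}\right)^{2} = \left(\left(25 + 32\right)^{2}\right)^{2} = \left(57^{2}\right)^{2} = 3249^{2} = 10556001$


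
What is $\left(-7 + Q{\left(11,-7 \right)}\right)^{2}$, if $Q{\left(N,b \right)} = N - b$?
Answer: $121$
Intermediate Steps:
$\left(-7 + Q{\left(11,-7 \right)}\right)^{2} = \left(-7 + \left(11 - -7\right)\right)^{2} = \left(-7 + \left(11 + 7\right)\right)^{2} = \left(-7 + 18\right)^{2} = 11^{2} = 121$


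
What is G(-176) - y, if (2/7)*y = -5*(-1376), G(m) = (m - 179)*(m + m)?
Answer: 100880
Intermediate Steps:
G(m) = 2*m*(-179 + m) (G(m) = (-179 + m)*(2*m) = 2*m*(-179 + m))
y = 24080 (y = 7*(-5*(-1376))/2 = (7/2)*6880 = 24080)
G(-176) - y = 2*(-176)*(-179 - 176) - 1*24080 = 2*(-176)*(-355) - 24080 = 124960 - 24080 = 100880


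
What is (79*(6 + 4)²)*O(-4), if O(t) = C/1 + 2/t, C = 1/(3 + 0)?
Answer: -3950/3 ≈ -1316.7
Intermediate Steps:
C = ⅓ (C = 1/3 = ⅓ ≈ 0.33333)
O(t) = ⅓ + 2/t (O(t) = (⅓)/1 + 2/t = (⅓)*1 + 2/t = ⅓ + 2/t)
(79*(6 + 4)²)*O(-4) = (79*(6 + 4)²)*((⅓)*(6 - 4)/(-4)) = (79*10²)*((⅓)*(-¼)*2) = (79*100)*(-⅙) = 7900*(-⅙) = -3950/3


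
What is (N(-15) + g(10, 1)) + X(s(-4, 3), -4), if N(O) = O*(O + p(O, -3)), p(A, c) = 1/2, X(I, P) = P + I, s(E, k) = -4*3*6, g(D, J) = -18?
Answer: 247/2 ≈ 123.50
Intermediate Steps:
s(E, k) = -72 (s(E, k) = -12*6 = -72)
X(I, P) = I + P
p(A, c) = ½
N(O) = O*(½ + O) (N(O) = O*(O + ½) = O*(½ + O))
(N(-15) + g(10, 1)) + X(s(-4, 3), -4) = (-15*(½ - 15) - 18) + (-72 - 4) = (-15*(-29/2) - 18) - 76 = (435/2 - 18) - 76 = 399/2 - 76 = 247/2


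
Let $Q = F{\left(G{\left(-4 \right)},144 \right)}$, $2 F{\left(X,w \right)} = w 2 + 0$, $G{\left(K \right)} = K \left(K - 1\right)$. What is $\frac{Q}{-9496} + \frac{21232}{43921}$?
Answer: $\frac{24411806}{52134227} \approx 0.46825$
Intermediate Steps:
$G{\left(K \right)} = K \left(-1 + K\right)$
$F{\left(X,w \right)} = w$ ($F{\left(X,w \right)} = \frac{w 2 + 0}{2} = \frac{2 w + 0}{2} = \frac{2 w}{2} = w$)
$Q = 144$
$\frac{Q}{-9496} + \frac{21232}{43921} = \frac{144}{-9496} + \frac{21232}{43921} = 144 \left(- \frac{1}{9496}\right) + 21232 \cdot \frac{1}{43921} = - \frac{18}{1187} + \frac{21232}{43921} = \frac{24411806}{52134227}$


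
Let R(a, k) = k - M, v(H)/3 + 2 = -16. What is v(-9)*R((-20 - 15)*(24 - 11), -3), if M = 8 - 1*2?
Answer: 486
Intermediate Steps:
M = 6 (M = 8 - 2 = 6)
v(H) = -54 (v(H) = -6 + 3*(-16) = -6 - 48 = -54)
R(a, k) = -6 + k (R(a, k) = k - 1*6 = k - 6 = -6 + k)
v(-9)*R((-20 - 15)*(24 - 11), -3) = -54*(-6 - 3) = -54*(-9) = 486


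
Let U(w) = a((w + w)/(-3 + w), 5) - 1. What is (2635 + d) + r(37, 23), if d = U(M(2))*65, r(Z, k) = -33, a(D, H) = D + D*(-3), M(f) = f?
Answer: 3057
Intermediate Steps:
a(D, H) = -2*D (a(D, H) = D - 3*D = -2*D)
U(w) = -1 - 4*w/(-3 + w) (U(w) = -2*(w + w)/(-3 + w) - 1 = -2*2*w/(-3 + w) - 1 = -4*w/(-3 + w) - 1 = -1 - 4*w/(-3 + w))
d = 455 (d = ((3 - 5*2)/(-3 + 2))*65 = ((3 - 10)/(-1))*65 = -1*(-7)*65 = 7*65 = 455)
(2635 + d) + r(37, 23) = (2635 + 455) - 33 = 3090 - 33 = 3057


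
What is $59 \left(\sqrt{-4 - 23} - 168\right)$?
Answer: $-9912 + 177 i \sqrt{3} \approx -9912.0 + 306.57 i$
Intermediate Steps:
$59 \left(\sqrt{-4 - 23} - 168\right) = 59 \left(\sqrt{-27} - 168\right) = 59 \left(3 i \sqrt{3} - 168\right) = 59 \left(-168 + 3 i \sqrt{3}\right) = -9912 + 177 i \sqrt{3}$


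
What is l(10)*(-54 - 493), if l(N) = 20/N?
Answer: -1094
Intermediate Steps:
l(10)*(-54 - 493) = (20/10)*(-54 - 493) = (20*(⅒))*(-547) = 2*(-547) = -1094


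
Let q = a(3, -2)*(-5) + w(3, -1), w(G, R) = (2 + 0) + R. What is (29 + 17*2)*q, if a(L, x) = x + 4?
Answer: -567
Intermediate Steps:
w(G, R) = 2 + R
a(L, x) = 4 + x
q = -9 (q = (4 - 2)*(-5) + (2 - 1) = 2*(-5) + 1 = -10 + 1 = -9)
(29 + 17*2)*q = (29 + 17*2)*(-9) = (29 + 34)*(-9) = 63*(-9) = -567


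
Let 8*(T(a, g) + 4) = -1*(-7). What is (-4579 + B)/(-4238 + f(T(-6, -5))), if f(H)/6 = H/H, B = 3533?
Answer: 523/2116 ≈ 0.24716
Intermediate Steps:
T(a, g) = -25/8 (T(a, g) = -4 + (-1*(-7))/8 = -4 + (1/8)*7 = -4 + 7/8 = -25/8)
f(H) = 6 (f(H) = 6*(H/H) = 6*1 = 6)
(-4579 + B)/(-4238 + f(T(-6, -5))) = (-4579 + 3533)/(-4238 + 6) = -1046/(-4232) = -1046*(-1/4232) = 523/2116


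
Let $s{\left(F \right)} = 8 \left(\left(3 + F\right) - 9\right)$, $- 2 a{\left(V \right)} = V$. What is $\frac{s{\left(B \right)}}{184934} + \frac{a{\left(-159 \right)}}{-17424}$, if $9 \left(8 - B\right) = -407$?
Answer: $- \frac{8119853}{3222290016} \approx -0.0025199$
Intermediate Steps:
$B = \frac{479}{9}$ ($B = 8 - - \frac{407}{9} = 8 + \frac{407}{9} = \frac{479}{9} \approx 53.222$)
$a{\left(V \right)} = - \frac{V}{2}$
$s{\left(F \right)} = -48 + 8 F$ ($s{\left(F \right)} = 8 \left(-6 + F\right) = -48 + 8 F$)
$\frac{s{\left(B \right)}}{184934} + \frac{a{\left(-159 \right)}}{-17424} = \frac{-48 + 8 \cdot \frac{479}{9}}{184934} + \frac{\left(- \frac{1}{2}\right) \left(-159\right)}{-17424} = \left(-48 + \frac{3832}{9}\right) \frac{1}{184934} + \frac{159}{2} \left(- \frac{1}{17424}\right) = \frac{3400}{9} \cdot \frac{1}{184934} - \frac{53}{11616} = \frac{1700}{832203} - \frac{53}{11616} = - \frac{8119853}{3222290016}$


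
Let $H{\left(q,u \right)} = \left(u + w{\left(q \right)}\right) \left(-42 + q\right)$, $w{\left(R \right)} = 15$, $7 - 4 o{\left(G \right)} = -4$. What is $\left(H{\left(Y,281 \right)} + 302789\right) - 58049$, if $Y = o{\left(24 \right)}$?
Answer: $233122$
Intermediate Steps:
$o{\left(G \right)} = \frac{11}{4}$ ($o{\left(G \right)} = \frac{7}{4} - -1 = \frac{7}{4} + 1 = \frac{11}{4}$)
$Y = \frac{11}{4} \approx 2.75$
$H{\left(q,u \right)} = \left(-42 + q\right) \left(15 + u\right)$ ($H{\left(q,u \right)} = \left(u + 15\right) \left(-42 + q\right) = \left(15 + u\right) \left(-42 + q\right) = \left(-42 + q\right) \left(15 + u\right)$)
$\left(H{\left(Y,281 \right)} + 302789\right) - 58049 = \left(\left(-630 - 11802 + 15 \cdot \frac{11}{4} + \frac{11}{4} \cdot 281\right) + 302789\right) - 58049 = \left(\left(-630 - 11802 + \frac{165}{4} + \frac{3091}{4}\right) + 302789\right) - 58049 = \left(-11618 + 302789\right) - 58049 = 291171 - 58049 = 233122$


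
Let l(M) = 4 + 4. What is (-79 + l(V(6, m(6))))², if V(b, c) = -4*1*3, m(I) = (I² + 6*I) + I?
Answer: 5041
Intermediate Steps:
m(I) = I² + 7*I
V(b, c) = -12 (V(b, c) = -4*3 = -12)
l(M) = 8
(-79 + l(V(6, m(6))))² = (-79 + 8)² = (-71)² = 5041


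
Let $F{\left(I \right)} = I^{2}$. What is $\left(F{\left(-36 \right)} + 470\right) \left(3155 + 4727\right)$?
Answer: $13919612$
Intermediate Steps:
$\left(F{\left(-36 \right)} + 470\right) \left(3155 + 4727\right) = \left(\left(-36\right)^{2} + 470\right) \left(3155 + 4727\right) = \left(1296 + 470\right) 7882 = 1766 \cdot 7882 = 13919612$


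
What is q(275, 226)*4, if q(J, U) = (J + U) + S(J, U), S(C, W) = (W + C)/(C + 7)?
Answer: 94522/47 ≈ 2011.1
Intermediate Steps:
S(C, W) = (C + W)/(7 + C)
q(J, U) = J + U + (J + U)/(7 + J) (q(J, U) = (J + U) + (J + U)/(7 + J) = J + U + (J + U)/(7 + J))
q(275, 226)*4 = ((275 + 226 + (7 + 275)*(275 + 226))/(7 + 275))*4 = ((275 + 226 + 282*501)/282)*4 = ((275 + 226 + 141282)/282)*4 = ((1/282)*141783)*4 = (47261/94)*4 = 94522/47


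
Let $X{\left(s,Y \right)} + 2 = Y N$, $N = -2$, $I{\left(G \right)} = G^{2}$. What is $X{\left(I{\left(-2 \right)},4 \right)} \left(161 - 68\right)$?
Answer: $-930$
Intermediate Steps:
$X{\left(s,Y \right)} = -2 - 2 Y$ ($X{\left(s,Y \right)} = -2 + Y \left(-2\right) = -2 - 2 Y$)
$X{\left(I{\left(-2 \right)},4 \right)} \left(161 - 68\right) = \left(-2 - 8\right) \left(161 - 68\right) = \left(-2 - 8\right) 93 = \left(-10\right) 93 = -930$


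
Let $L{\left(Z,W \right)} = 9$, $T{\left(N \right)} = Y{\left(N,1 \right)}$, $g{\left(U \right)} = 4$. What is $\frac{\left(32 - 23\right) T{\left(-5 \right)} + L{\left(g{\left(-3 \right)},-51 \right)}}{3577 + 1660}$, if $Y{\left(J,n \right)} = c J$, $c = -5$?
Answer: $\frac{234}{5237} \approx 0.044682$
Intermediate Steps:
$Y{\left(J,n \right)} = - 5 J$
$T{\left(N \right)} = - 5 N$
$\frac{\left(32 - 23\right) T{\left(-5 \right)} + L{\left(g{\left(-3 \right)},-51 \right)}}{3577 + 1660} = \frac{\left(32 - 23\right) \left(\left(-5\right) \left(-5\right)\right) + 9}{3577 + 1660} = \frac{9 \cdot 25 + 9}{5237} = \left(225 + 9\right) \frac{1}{5237} = 234 \cdot \frac{1}{5237} = \frac{234}{5237}$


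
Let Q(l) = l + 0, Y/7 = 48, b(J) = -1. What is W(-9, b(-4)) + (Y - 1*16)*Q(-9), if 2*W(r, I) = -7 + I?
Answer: -2884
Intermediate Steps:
Y = 336 (Y = 7*48 = 336)
W(r, I) = -7/2 + I/2 (W(r, I) = (-7 + I)/2 = -7/2 + I/2)
Q(l) = l
W(-9, b(-4)) + (Y - 1*16)*Q(-9) = (-7/2 + (1/2)*(-1)) + (336 - 1*16)*(-9) = (-7/2 - 1/2) + (336 - 16)*(-9) = -4 + 320*(-9) = -4 - 2880 = -2884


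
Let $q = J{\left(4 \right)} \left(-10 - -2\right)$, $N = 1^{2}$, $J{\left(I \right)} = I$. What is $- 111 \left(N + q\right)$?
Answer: $3441$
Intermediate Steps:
$N = 1$
$q = -32$ ($q = 4 \left(-10 - -2\right) = 4 \left(-10 + 2\right) = 4 \left(-8\right) = -32$)
$- 111 \left(N + q\right) = - 111 \left(1 - 32\right) = \left(-111\right) \left(-31\right) = 3441$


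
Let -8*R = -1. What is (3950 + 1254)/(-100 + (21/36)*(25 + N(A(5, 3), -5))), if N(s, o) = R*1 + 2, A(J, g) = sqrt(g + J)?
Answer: -499584/8081 ≈ -61.822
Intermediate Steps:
R = 1/8 (R = -1/8*(-1) = 1/8 ≈ 0.12500)
A(J, g) = sqrt(J + g)
N(s, o) = 17/8 (N(s, o) = (1/8)*1 + 2 = 1/8 + 2 = 17/8)
(3950 + 1254)/(-100 + (21/36)*(25 + N(A(5, 3), -5))) = (3950 + 1254)/(-100 + (21/36)*(25 + 17/8)) = 5204/(-100 + (21*(1/36))*(217/8)) = 5204/(-100 + (7/12)*(217/8)) = 5204/(-100 + 1519/96) = 5204/(-8081/96) = 5204*(-96/8081) = -499584/8081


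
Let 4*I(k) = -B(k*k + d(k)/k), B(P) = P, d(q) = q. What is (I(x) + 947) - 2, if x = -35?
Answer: 1277/2 ≈ 638.50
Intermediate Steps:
I(k) = -¼ - k²/4 (I(k) = (-(k*k + k/k))/4 = (-(k² + 1))/4 = (-(1 + k²))/4 = (-1 - k²)/4 = -¼ - k²/4)
(I(x) + 947) - 2 = ((-¼ - ¼*(-35)²) + 947) - 2 = ((-¼ - ¼*1225) + 947) - 2 = ((-¼ - 1225/4) + 947) - 2 = (-613/2 + 947) - 2 = 1281/2 - 2 = 1277/2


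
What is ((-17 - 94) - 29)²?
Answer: 19600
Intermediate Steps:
((-17 - 94) - 29)² = (-111 - 29)² = (-140)² = 19600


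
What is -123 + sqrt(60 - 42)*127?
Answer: -123 + 381*sqrt(2) ≈ 415.82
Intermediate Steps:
-123 + sqrt(60 - 42)*127 = -123 + sqrt(18)*127 = -123 + (3*sqrt(2))*127 = -123 + 381*sqrt(2)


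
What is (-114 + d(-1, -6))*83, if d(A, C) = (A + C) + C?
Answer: -10541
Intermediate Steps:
d(A, C) = A + 2*C
(-114 + d(-1, -6))*83 = (-114 + (-1 + 2*(-6)))*83 = (-114 + (-1 - 12))*83 = (-114 - 13)*83 = -127*83 = -10541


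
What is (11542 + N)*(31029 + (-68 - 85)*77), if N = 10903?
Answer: 432021360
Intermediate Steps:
(11542 + N)*(31029 + (-68 - 85)*77) = (11542 + 10903)*(31029 + (-68 - 85)*77) = 22445*(31029 - 153*77) = 22445*(31029 - 11781) = 22445*19248 = 432021360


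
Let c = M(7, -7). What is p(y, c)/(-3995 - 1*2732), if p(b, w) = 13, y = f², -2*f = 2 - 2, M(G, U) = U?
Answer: -13/6727 ≈ -0.0019325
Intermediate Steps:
c = -7
f = 0 (f = -(2 - 2)/2 = -½*0 = 0)
y = 0 (y = 0² = 0)
p(y, c)/(-3995 - 1*2732) = 13/(-3995 - 1*2732) = 13/(-3995 - 2732) = 13/(-6727) = 13*(-1/6727) = -13/6727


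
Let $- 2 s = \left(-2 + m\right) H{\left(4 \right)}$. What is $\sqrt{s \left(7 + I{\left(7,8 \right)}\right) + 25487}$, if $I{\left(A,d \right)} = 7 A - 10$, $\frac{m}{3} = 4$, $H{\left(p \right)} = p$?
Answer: $\sqrt{24567} \approx 156.74$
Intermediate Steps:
$m = 12$ ($m = 3 \cdot 4 = 12$)
$I{\left(A,d \right)} = -10 + 7 A$
$s = -20$ ($s = - \frac{\left(-2 + 12\right) 4}{2} = - \frac{10 \cdot 4}{2} = \left(- \frac{1}{2}\right) 40 = -20$)
$\sqrt{s \left(7 + I{\left(7,8 \right)}\right) + 25487} = \sqrt{- 20 \left(7 + \left(-10 + 7 \cdot 7\right)\right) + 25487} = \sqrt{- 20 \left(7 + \left(-10 + 49\right)\right) + 25487} = \sqrt{- 20 \left(7 + 39\right) + 25487} = \sqrt{\left(-20\right) 46 + 25487} = \sqrt{-920 + 25487} = \sqrt{24567}$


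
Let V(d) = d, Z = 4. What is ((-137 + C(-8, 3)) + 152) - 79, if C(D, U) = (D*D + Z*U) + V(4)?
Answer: 16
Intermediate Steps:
C(D, U) = 4 + D² + 4*U (C(D, U) = (D*D + 4*U) + 4 = (D² + 4*U) + 4 = 4 + D² + 4*U)
((-137 + C(-8, 3)) + 152) - 79 = ((-137 + (4 + (-8)² + 4*3)) + 152) - 79 = ((-137 + (4 + 64 + 12)) + 152) - 79 = ((-137 + 80) + 152) - 79 = (-57 + 152) - 79 = 95 - 79 = 16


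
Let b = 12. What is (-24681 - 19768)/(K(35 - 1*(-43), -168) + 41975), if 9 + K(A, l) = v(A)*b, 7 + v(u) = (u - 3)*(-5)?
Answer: -44449/37382 ≈ -1.1890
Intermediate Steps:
v(u) = 8 - 5*u (v(u) = -7 + (u - 3)*(-5) = -7 + (-3 + u)*(-5) = -7 + (15 - 5*u) = 8 - 5*u)
K(A, l) = 87 - 60*A (K(A, l) = -9 + (8 - 5*A)*12 = -9 + (96 - 60*A) = 87 - 60*A)
(-24681 - 19768)/(K(35 - 1*(-43), -168) + 41975) = (-24681 - 19768)/((87 - 60*(35 - 1*(-43))) + 41975) = -44449/((87 - 60*(35 + 43)) + 41975) = -44449/((87 - 60*78) + 41975) = -44449/((87 - 4680) + 41975) = -44449/(-4593 + 41975) = -44449/37382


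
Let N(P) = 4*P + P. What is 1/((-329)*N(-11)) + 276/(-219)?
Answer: -1664667/1320935 ≈ -1.2602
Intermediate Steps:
N(P) = 5*P
1/((-329)*N(-11)) + 276/(-219) = 1/((-329)*((5*(-11)))) + 276/(-219) = -1/329/(-55) + 276*(-1/219) = -1/329*(-1/55) - 92/73 = 1/18095 - 92/73 = -1664667/1320935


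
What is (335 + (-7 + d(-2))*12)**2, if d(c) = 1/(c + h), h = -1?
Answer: 61009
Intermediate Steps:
d(c) = 1/(-1 + c) (d(c) = 1/(c - 1) = 1/(-1 + c))
(335 + (-7 + d(-2))*12)**2 = (335 + (-7 + 1/(-1 - 2))*12)**2 = (335 + (-7 + 1/(-3))*12)**2 = (335 + (-7 - 1/3)*12)**2 = (335 - 22/3*12)**2 = (335 - 88)**2 = 247**2 = 61009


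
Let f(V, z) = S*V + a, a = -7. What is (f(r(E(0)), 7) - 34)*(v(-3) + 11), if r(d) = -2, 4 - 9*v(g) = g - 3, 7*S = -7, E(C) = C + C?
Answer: -1417/3 ≈ -472.33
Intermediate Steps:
E(C) = 2*C
S = -1 (S = (⅐)*(-7) = -1)
v(g) = 7/9 - g/9 (v(g) = 4/9 - (g - 3)/9 = 4/9 - (-3 + g)/9 = 4/9 + (⅓ - g/9) = 7/9 - g/9)
f(V, z) = -7 - V (f(V, z) = -V - 7 = -7 - V)
(f(r(E(0)), 7) - 34)*(v(-3) + 11) = ((-7 - 1*(-2)) - 34)*((7/9 - ⅑*(-3)) + 11) = ((-7 + 2) - 34)*((7/9 + ⅓) + 11) = (-5 - 34)*(10/9 + 11) = -39*109/9 = -1417/3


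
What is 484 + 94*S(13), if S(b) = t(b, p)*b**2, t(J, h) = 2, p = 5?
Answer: 32256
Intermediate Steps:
S(b) = 2*b**2
484 + 94*S(13) = 484 + 94*(2*13**2) = 484 + 94*(2*169) = 484 + 94*338 = 484 + 31772 = 32256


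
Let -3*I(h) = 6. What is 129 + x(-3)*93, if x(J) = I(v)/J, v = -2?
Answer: 191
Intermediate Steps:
I(h) = -2 (I(h) = -⅓*6 = -2)
x(J) = -2/J
129 + x(-3)*93 = 129 - 2/(-3)*93 = 129 - 2*(-⅓)*93 = 129 + (⅔)*93 = 129 + 62 = 191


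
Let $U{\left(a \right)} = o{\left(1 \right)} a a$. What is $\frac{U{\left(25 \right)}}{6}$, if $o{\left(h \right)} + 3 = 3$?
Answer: $0$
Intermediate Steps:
$o{\left(h \right)} = 0$ ($o{\left(h \right)} = -3 + 3 = 0$)
$U{\left(a \right)} = 0$ ($U{\left(a \right)} = 0 a a = 0 a = 0$)
$\frac{U{\left(25 \right)}}{6} = \frac{0}{6} = 0 \cdot \frac{1}{6} = 0$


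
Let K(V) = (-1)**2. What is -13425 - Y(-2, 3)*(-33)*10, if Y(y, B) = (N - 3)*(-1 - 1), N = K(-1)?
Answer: -12105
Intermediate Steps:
K(V) = 1
N = 1
Y(y, B) = 4 (Y(y, B) = (1 - 3)*(-1 - 1) = -2*(-2) = 4)
-13425 - Y(-2, 3)*(-33)*10 = -13425 - 4*(-33)*10 = -13425 - (-132)*10 = -13425 - 1*(-1320) = -13425 + 1320 = -12105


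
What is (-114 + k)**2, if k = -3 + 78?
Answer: 1521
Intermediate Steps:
k = 75
(-114 + k)**2 = (-114 + 75)**2 = (-39)**2 = 1521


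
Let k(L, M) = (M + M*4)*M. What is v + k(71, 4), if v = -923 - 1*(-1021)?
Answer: 178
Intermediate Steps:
k(L, M) = 5*M² (k(L, M) = (M + 4*M)*M = (5*M)*M = 5*M²)
v = 98 (v = -923 + 1021 = 98)
v + k(71, 4) = 98 + 5*4² = 98 + 5*16 = 98 + 80 = 178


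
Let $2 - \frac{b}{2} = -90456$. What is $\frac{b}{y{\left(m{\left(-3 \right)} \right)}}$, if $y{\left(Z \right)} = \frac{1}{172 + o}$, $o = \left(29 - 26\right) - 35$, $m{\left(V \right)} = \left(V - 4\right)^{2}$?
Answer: $25328240$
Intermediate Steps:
$b = 180916$ ($b = 4 - -180912 = 4 + 180912 = 180916$)
$m{\left(V \right)} = \left(-4 + V\right)^{2}$
$o = -32$ ($o = 3 - 35 = -32$)
$y{\left(Z \right)} = \frac{1}{140}$ ($y{\left(Z \right)} = \frac{1}{172 - 32} = \frac{1}{140}$)
$\frac{b}{y{\left(m{\left(-3 \right)} \right)}} = 180916 \frac{1}{\frac{1}{140}} = 180916 \cdot 140 = 25328240$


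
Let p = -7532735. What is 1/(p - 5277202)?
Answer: -1/12809937 ≈ -7.8064e-8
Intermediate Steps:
1/(p - 5277202) = 1/(-7532735 - 5277202) = 1/(-12809937) = -1/12809937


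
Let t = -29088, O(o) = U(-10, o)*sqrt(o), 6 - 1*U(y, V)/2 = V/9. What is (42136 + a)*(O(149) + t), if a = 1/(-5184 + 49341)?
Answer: -18040371326688/14719 - 353513877070*sqrt(149)/397413 ≈ -1.2365e+9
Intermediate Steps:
U(y, V) = 12 - 2*V/9
a = 1/44157 ≈ 2.2646e-5
O(o) = sqrt(o)*(12 - 2*o/9) (O(o) = (12 - 2*o/9)*sqrt(o) = sqrt(o)*(12 - 2*o/9))
(42136 + a)*(O(149) + t) = (42136 + 1/44157)*(2*sqrt(149)*(54 - 1*149)/9 - 29088) = 1860599353*(2*sqrt(149)*(54 - 149)/9 - 29088)/44157 = 1860599353*((2/9)*sqrt(149)*(-95) - 29088)/44157 = 1860599353*(-190*sqrt(149)/9 - 29088)/44157 = 1860599353*(-29088 - 190*sqrt(149)/9)/44157 = -18040371326688/14719 - 353513877070*sqrt(149)/397413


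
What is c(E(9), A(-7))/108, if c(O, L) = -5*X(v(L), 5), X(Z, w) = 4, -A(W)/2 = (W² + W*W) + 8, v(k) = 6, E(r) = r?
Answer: -5/27 ≈ -0.18519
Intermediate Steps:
A(W) = -16 - 4*W² (A(W) = -2*((W² + W*W) + 8) = -2*((W² + W²) + 8) = -2*(2*W² + 8) = -2*(8 + 2*W²) = -16 - 4*W²)
c(O, L) = -20 (c(O, L) = -5*4 = -20)
c(E(9), A(-7))/108 = -20/108 = (1/108)*(-20) = -5/27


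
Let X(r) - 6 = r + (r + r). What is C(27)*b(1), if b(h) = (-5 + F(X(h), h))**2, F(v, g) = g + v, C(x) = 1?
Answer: 25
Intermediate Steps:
X(r) = 6 + 3*r (X(r) = 6 + (r + (r + r)) = 6 + (r + 2*r) = 6 + 3*r)
b(h) = (1 + 4*h)**2 (b(h) = (-5 + (h + (6 + 3*h)))**2 = (-5 + (6 + 4*h))**2 = (1 + 4*h)**2)
C(27)*b(1) = 1*(1 + 4*1)**2 = 1*(1 + 4)**2 = 1*5**2 = 1*25 = 25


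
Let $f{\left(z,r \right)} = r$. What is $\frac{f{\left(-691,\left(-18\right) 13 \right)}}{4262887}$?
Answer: $- \frac{234}{4262887} \approx -5.4892 \cdot 10^{-5}$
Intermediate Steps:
$\frac{f{\left(-691,\left(-18\right) 13 \right)}}{4262887} = \frac{\left(-18\right) 13}{4262887} = \left(-234\right) \frac{1}{4262887} = - \frac{234}{4262887}$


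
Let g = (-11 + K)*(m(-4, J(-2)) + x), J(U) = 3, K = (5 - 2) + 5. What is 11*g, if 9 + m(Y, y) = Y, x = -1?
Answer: 462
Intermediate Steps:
K = 8 (K = 3 + 5 = 8)
m(Y, y) = -9 + Y
g = 42 (g = (-11 + 8)*((-9 - 4) - 1) = -3*(-13 - 1) = -3*(-14) = 42)
11*g = 11*42 = 462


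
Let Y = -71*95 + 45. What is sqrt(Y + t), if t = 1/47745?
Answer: 17*I*sqrt(5872056755)/15915 ≈ 81.854*I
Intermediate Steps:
t = 1/47745 ≈ 2.0945e-5
Y = -6700 (Y = -6745 + 45 = -6700)
sqrt(Y + t) = sqrt(-6700 + 1/47745) = sqrt(-319891499/47745) = 17*I*sqrt(5872056755)/15915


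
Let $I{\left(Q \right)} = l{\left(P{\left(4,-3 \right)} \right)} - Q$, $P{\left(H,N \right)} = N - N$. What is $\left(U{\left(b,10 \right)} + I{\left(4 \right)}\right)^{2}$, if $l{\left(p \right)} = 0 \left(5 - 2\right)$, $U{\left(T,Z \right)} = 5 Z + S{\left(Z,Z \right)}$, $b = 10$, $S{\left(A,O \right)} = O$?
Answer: $3136$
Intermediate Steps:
$U{\left(T,Z \right)} = 6 Z$ ($U{\left(T,Z \right)} = 5 Z + Z = 6 Z$)
$P{\left(H,N \right)} = 0$
$l{\left(p \right)} = 0$ ($l{\left(p \right)} = 0 \cdot 3 = 0$)
$I{\left(Q \right)} = - Q$ ($I{\left(Q \right)} = 0 - Q = - Q$)
$\left(U{\left(b,10 \right)} + I{\left(4 \right)}\right)^{2} = \left(6 \cdot 10 - 4\right)^{2} = \left(60 - 4\right)^{2} = 56^{2} = 3136$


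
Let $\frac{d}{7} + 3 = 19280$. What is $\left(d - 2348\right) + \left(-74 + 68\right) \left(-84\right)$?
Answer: $133095$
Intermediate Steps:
$d = 134939$ ($d = -21 + 7 \cdot 19280 = -21 + 134960 = 134939$)
$\left(d - 2348\right) + \left(-74 + 68\right) \left(-84\right) = \left(134939 - 2348\right) + \left(-74 + 68\right) \left(-84\right) = 132591 - -504 = 132591 + 504 = 133095$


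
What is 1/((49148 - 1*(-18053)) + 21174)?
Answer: 1/88375 ≈ 1.1315e-5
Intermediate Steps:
1/((49148 - 1*(-18053)) + 21174) = 1/((49148 + 18053) + 21174) = 1/(67201 + 21174) = 1/88375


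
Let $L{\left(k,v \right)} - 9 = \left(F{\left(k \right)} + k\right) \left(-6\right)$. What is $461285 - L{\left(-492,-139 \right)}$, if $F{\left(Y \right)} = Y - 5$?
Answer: $455342$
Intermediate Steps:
$F{\left(Y \right)} = -5 + Y$
$L{\left(k,v \right)} = 39 - 12 k$ ($L{\left(k,v \right)} = 9 + \left(\left(-5 + k\right) + k\right) \left(-6\right) = 9 + \left(-5 + 2 k\right) \left(-6\right) = 9 - \left(-30 + 12 k\right) = 39 - 12 k$)
$461285 - L{\left(-492,-139 \right)} = 461285 - \left(39 - -5904\right) = 461285 - \left(39 + 5904\right) = 461285 - 5943 = 455342$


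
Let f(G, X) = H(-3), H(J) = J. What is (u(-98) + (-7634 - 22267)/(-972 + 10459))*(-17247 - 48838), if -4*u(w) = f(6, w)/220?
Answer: 347401165923/1669712 ≈ 2.0806e+5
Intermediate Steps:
f(G, X) = -3
u(w) = 3/880 (u(w) = -(-3)/(4*220) = -¼*(-3/220) = 3/880)
(u(-98) + (-7634 - 22267)/(-972 + 10459))*(-17247 - 48838) = (3/880 + (-7634 - 22267)/(-972 + 10459))*(-17247 - 48838) = (3/880 - 29901/9487)*(-66085) = -26284419/8348560*(-66085) = 347401165923/1669712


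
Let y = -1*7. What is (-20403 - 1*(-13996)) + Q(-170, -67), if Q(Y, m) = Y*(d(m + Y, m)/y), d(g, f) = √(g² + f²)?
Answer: -6407 + 170*√60658/7 ≈ -425.71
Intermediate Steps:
d(g, f) = √(f² + g²)
y = -7
Q(Y, m) = -Y*√(m² + (Y + m)²)/7 (Q(Y, m) = Y*(√(m² + (m + Y)²)/(-7)) = Y*(√(m² + (Y + m)²)*(-⅐)) = Y*(-√(m² + (Y + m)²)/7) = -Y*√(m² + (Y + m)²)/7)
(-20403 - 1*(-13996)) + Q(-170, -67) = (-20403 - 1*(-13996)) - ⅐*(-170)*√((-67)² + (-170 - 67)²) = (-20403 + 13996) - ⅐*(-170)*√(4489 + (-237)²) = -6407 - ⅐*(-170)*√(4489 + 56169) = -6407 - ⅐*(-170)*√60658 = -6407 + 170*√60658/7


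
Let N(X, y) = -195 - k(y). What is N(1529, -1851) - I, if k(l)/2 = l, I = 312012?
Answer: -308505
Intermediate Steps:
k(l) = 2*l
N(X, y) = -195 - 2*y
N(1529, -1851) - I = (-195 - 2*(-1851)) - 1*312012 = (-195 + 3702) - 312012 = 3507 - 312012 = -308505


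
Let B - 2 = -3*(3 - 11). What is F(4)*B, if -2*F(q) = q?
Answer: -52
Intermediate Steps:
B = 26 (B = 2 - 3*(3 - 11) = 2 - 3*(-8) = 2 + 24 = 26)
F(q) = -q/2
F(4)*B = -1/2*4*26 = -2*26 = -52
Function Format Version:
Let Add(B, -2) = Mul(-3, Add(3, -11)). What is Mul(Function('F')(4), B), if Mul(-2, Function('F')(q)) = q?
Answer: -52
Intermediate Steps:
B = 26 (B = Add(2, Mul(-3, Add(3, -11))) = Add(2, Mul(-3, -8)) = Add(2, 24) = 26)
Function('F')(q) = Mul(Rational(-1, 2), q)
Mul(Function('F')(4), B) = Mul(Mul(Rational(-1, 2), 4), 26) = Mul(-2, 26) = -52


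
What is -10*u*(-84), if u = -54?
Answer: -45360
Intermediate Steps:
-10*u*(-84) = -10*(-54)*(-84) = 540*(-84) = -45360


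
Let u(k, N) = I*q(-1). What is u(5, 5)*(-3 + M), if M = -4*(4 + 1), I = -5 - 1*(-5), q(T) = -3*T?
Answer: 0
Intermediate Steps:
I = 0 (I = -5 + 5 = 0)
M = -20 (M = -4*5 = -20)
u(k, N) = 0 (u(k, N) = 0*(-3*(-1)) = 0*3 = 0)
u(5, 5)*(-3 + M) = 0*(-3 - 20) = 0*(-23) = 0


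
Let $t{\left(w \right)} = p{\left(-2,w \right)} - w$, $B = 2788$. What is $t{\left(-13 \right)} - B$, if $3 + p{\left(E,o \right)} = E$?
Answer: $-2780$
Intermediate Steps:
$p{\left(E,o \right)} = -3 + E$
$t{\left(w \right)} = -5 - w$ ($t{\left(w \right)} = \left(-3 - 2\right) - w = -5 - w$)
$t{\left(-13 \right)} - B = \left(-5 - -13\right) - 2788 = \left(-5 + 13\right) - 2788 = 8 - 2788 = -2780$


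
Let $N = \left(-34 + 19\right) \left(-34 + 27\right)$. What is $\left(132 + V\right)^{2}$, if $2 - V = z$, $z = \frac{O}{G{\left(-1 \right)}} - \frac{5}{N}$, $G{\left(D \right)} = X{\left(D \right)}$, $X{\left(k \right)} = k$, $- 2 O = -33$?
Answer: $\frac{39980329}{1764} \approx 22665.0$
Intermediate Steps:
$O = \frac{33}{2}$ ($O = \left(- \frac{1}{2}\right) \left(-33\right) = \frac{33}{2} \approx 16.5$)
$N = 105$ ($N = \left(-15\right) \left(-7\right) = 105$)
$G{\left(D \right)} = D$
$z = - \frac{695}{42}$ ($z = \frac{33}{2 \left(-1\right)} - \frac{5}{105} = \frac{33}{2} \left(-1\right) - \frac{1}{21} = - \frac{33}{2} - \frac{1}{21} = - \frac{695}{42} \approx -16.548$)
$V = \frac{779}{42}$ ($V = 2 - - \frac{695}{42} = 2 + \frac{695}{42} = \frac{779}{42} \approx 18.548$)
$\left(132 + V\right)^{2} = \left(132 + \frac{779}{42}\right)^{2} = \left(\frac{6323}{42}\right)^{2} = \frac{39980329}{1764}$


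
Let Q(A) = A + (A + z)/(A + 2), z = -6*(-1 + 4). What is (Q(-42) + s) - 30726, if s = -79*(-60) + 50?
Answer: -51953/2 ≈ -25977.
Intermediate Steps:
s = 4790 (s = 4740 + 50 = 4790)
z = -18 (z = -6*3 = -18)
Q(A) = A + (-18 + A)/(2 + A) (Q(A) = A + (A - 18)/(A + 2) = A + (-18 + A)/(2 + A))
(Q(-42) + s) - 30726 = ((-18 + (-42)² + 3*(-42))/(2 - 42) + 4790) - 30726 = ((-18 + 1764 - 126)/(-40) + 4790) - 30726 = (-1/40*1620 + 4790) - 30726 = (-81/2 + 4790) - 30726 = 9499/2 - 30726 = -51953/2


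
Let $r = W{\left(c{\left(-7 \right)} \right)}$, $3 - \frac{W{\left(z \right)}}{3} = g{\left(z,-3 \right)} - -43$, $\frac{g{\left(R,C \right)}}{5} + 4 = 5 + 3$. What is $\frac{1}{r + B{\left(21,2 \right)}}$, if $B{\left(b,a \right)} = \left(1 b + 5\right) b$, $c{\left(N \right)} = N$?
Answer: $\frac{1}{366} \approx 0.0027322$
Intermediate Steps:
$g{\left(R,C \right)} = 20$ ($g{\left(R,C \right)} = -20 + 5 \left(5 + 3\right) = -20 + 5 \cdot 8 = -20 + 40 = 20$)
$B{\left(b,a \right)} = b \left(5 + b\right)$ ($B{\left(b,a \right)} = \left(b + 5\right) b = \left(5 + b\right) b = b \left(5 + b\right)$)
$W{\left(z \right)} = -180$ ($W{\left(z \right)} = 9 - 3 \left(20 - -43\right) = 9 - 3 \left(20 + 43\right) = 9 - 189 = -180$)
$r = -180$
$\frac{1}{r + B{\left(21,2 \right)}} = \frac{1}{-180 + 21 \left(5 + 21\right)} = \frac{1}{-180 + 21 \cdot 26} = \frac{1}{-180 + 546} = \frac{1}{366}$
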